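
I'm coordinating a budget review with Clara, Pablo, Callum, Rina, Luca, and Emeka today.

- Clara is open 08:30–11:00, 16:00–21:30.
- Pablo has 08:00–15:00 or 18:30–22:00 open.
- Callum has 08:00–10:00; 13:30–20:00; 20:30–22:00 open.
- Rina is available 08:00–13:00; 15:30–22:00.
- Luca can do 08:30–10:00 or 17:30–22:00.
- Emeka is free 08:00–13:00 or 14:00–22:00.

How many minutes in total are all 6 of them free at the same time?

Clara ∩ Pablo: 08:30-11:00, 18:30-21:30.
Clara ∩ Pablo ∩ Callum: 08:30-10:00, 18:30-20:00, 20:30-21:30.
Clara ∩ Pablo ∩ Callum ∩ Rina: 08:30-10:00, 18:30-20:00, 20:30-21:30.
Clara ∩ Pablo ∩ Callum ∩ Rina ∩ Luca: 08:30-10:00, 18:30-20:00, 20:30-21:30.
Clara ∩ Pablo ∩ Callum ∩ Rina ∩ Luca ∩ Emeka: 08:30-10:00, 18:30-20:00, 20:30-21:30.
Those are the intersection windows.
Summing the common windows: 90 + 90 + 60 = 240 minutes.

240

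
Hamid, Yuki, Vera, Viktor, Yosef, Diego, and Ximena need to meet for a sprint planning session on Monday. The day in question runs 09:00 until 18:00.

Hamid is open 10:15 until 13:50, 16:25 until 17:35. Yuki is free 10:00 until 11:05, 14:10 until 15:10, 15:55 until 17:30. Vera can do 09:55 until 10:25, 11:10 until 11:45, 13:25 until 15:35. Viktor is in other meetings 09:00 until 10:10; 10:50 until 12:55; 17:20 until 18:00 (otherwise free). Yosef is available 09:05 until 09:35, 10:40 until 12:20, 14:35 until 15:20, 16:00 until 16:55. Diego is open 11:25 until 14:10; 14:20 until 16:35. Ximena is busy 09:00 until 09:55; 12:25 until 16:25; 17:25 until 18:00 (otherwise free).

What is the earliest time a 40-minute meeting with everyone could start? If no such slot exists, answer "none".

Hamid free: 10:15-13:50, 16:25-17:35.
Yuki free: 10:00-11:05, 14:10-15:10, 15:55-17:30.
Vera free: 09:55-10:25, 11:10-11:45, 13:25-15:35.
Viktor free: 10:10-10:50, 12:55-17:20 (invert busy blocks within the working day).
Yosef free: 09:05-09:35, 10:40-12:20, 14:35-15:20, 16:00-16:55.
Diego free: 11:25-14:10, 14:20-16:35.
Ximena free: 09:55-12:25, 16:25-17:25 (invert busy blocks within the working day).
Hamid ∩ Yuki: 10:15-11:05, 16:25-17:30.
Hamid ∩ Yuki ∩ Vera: 10:15-10:25.
Hamid ∩ Yuki ∩ Vera ∩ Viktor: 10:15-10:25.
Hamid ∩ Yuki ∩ Vera ∩ Viktor ∩ Yosef: ∅.
Hamid ∩ Yuki ∩ Vera ∩ Viktor ∩ Yosef ∩ Diego: ∅.
Hamid ∩ Yuki ∩ Vera ∩ Viktor ∩ Yosef ∩ Diego ∩ Ximena: ∅.
There is no time when everyone is free.
No common window is at least 40 minutes long.

none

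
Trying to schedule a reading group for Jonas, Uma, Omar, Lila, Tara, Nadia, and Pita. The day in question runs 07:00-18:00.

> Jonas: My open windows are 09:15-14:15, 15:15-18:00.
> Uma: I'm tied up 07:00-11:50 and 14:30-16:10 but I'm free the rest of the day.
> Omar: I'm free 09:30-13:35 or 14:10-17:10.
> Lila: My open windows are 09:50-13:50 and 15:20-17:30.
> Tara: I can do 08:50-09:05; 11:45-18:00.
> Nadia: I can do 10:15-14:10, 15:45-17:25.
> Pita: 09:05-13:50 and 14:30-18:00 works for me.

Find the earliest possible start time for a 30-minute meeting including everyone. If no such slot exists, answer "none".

11:50

Jonas free: 09:15-14:15, 15:15-18:00.
Uma free: 11:50-14:30, 16:10-18:00 (invert busy blocks within the working day).
Omar free: 09:30-13:35, 14:10-17:10.
Lila free: 09:50-13:50, 15:20-17:30.
Tara free: 08:50-09:05, 11:45-18:00.
Nadia free: 10:15-14:10, 15:45-17:25.
Pita free: 09:05-13:50, 14:30-18:00.
Jonas ∩ Uma: 11:50-14:15, 16:10-18:00.
Jonas ∩ Uma ∩ Omar: 11:50-13:35, 14:10-14:15, 16:10-17:10.
Jonas ∩ Uma ∩ Omar ∩ Lila: 11:50-13:35, 16:10-17:10.
Jonas ∩ Uma ∩ Omar ∩ Lila ∩ Tara: 11:50-13:35, 16:10-17:10.
Jonas ∩ Uma ∩ Omar ∩ Lila ∩ Tara ∩ Nadia: 11:50-13:35, 16:10-17:10.
Jonas ∩ Uma ∩ Omar ∩ Lila ∩ Tara ∩ Nadia ∩ Pita: 11:50-13:35, 16:10-17:10.
So the common availability across everyone is 11:50-13:35, 16:10-17:10.
The first common window of at least 30 minutes is 11:50-13:35, so the earliest start is 11:50.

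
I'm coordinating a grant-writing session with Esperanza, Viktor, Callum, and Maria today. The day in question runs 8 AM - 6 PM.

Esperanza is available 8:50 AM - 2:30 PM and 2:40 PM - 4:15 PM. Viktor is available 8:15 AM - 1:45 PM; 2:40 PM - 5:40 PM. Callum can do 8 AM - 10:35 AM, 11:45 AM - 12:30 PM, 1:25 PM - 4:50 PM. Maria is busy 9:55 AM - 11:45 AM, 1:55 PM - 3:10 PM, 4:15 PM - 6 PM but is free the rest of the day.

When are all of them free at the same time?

08:50-09:55, 11:45-12:30, 13:25-13:45, 15:10-16:15

Esperanza free: 08:50-14:30, 14:40-16:15.
Viktor free: 08:15-13:45, 14:40-17:40.
Callum free: 08:00-10:35, 11:45-12:30, 13:25-16:50.
Maria free: 08:00-09:55, 11:45-13:55, 15:10-16:15 (invert busy blocks within the working day).
Esperanza ∩ Viktor: 08:50-13:45, 14:40-16:15.
Esperanza ∩ Viktor ∩ Callum: 08:50-10:35, 11:45-12:30, 13:25-13:45, 14:40-16:15.
Esperanza ∩ Viktor ∩ Callum ∩ Maria: 08:50-09:55, 11:45-12:30, 13:25-13:45, 15:10-16:15.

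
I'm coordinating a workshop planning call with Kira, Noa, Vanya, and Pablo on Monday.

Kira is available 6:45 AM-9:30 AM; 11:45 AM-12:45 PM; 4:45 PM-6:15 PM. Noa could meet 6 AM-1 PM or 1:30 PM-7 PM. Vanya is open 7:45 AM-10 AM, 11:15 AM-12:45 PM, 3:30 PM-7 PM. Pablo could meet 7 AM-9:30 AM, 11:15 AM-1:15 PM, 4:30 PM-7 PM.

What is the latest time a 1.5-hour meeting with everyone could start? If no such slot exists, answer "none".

16:45

Kira ∩ Noa: 06:45-09:30, 11:45-12:45, 16:45-18:15.
Kira ∩ Noa ∩ Vanya: 07:45-09:30, 11:45-12:45, 16:45-18:15.
Kira ∩ Noa ∩ Vanya ∩ Pablo: 07:45-09:30, 11:45-12:45, 16:45-18:15.
The last common window of at least 90 minutes is 16:45-18:15; a 90-minute meeting can start as late as 16:45 and still end by 18:15.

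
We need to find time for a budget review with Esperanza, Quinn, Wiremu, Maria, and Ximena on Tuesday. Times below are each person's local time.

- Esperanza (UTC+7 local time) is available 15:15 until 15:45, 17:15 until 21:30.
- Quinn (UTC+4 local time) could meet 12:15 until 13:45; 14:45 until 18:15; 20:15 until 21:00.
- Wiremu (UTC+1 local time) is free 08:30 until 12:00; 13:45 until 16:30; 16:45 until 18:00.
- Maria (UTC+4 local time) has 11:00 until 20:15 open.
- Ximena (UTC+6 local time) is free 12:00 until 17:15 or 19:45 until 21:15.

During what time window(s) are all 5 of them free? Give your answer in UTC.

08:15-08:45, 10:45-11:00, 13:45-14:15

Esperanza in UTC: 08:15-08:45, 10:15-14:30 (subtract 7h to convert from UTC+7).
Quinn in UTC: 08:15-09:45, 10:45-14:15, 16:15-17:00 (subtract 4h to convert from UTC+4).
Wiremu in UTC: 07:30-11:00, 12:45-15:30, 15:45-17:00 (subtract 1h to convert from UTC+1).
Maria in UTC: 07:00-16:15 (subtract 4h to convert from UTC+4).
Ximena in UTC: 06:00-11:15, 13:45-15:15 (subtract 6h to convert from UTC+6).
Esperanza ∩ Quinn: 08:15-08:45, 10:45-14:15.
Esperanza ∩ Quinn ∩ Wiremu: 08:15-08:45, 10:45-11:00, 12:45-14:15.
Esperanza ∩ Quinn ∩ Wiremu ∩ Maria: 08:15-08:45, 10:45-11:00, 12:45-14:15.
Esperanza ∩ Quinn ∩ Wiremu ∩ Maria ∩ Ximena: 08:15-08:45, 10:45-11:00, 13:45-14:15.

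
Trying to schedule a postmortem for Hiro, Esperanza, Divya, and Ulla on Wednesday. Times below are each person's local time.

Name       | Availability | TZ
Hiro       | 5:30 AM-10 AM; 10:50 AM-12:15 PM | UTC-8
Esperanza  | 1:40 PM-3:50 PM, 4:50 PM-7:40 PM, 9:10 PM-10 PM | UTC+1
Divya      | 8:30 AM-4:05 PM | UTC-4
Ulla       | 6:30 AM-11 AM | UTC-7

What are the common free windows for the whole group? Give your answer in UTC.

Hiro in UTC: 13:30-18:00, 18:50-20:15 (add 8h to convert from UTC-8).
Esperanza in UTC: 12:40-14:50, 15:50-18:40, 20:10-21:00 (subtract 1h to convert from UTC+1).
Divya in UTC: 12:30-20:05 (add 4h to convert from UTC-4).
Ulla in UTC: 13:30-18:00 (add 7h to convert from UTC-7).
Hiro ∩ Esperanza: 13:30-14:50, 15:50-18:00, 20:10-20:15.
Hiro ∩ Esperanza ∩ Divya: 13:30-14:50, 15:50-18:00.
Hiro ∩ Esperanza ∩ Divya ∩ Ulla: 13:30-14:50, 15:50-18:00.
So the common availability across everyone is 13:30-14:50, 15:50-18:00.

13:30-14:50, 15:50-18:00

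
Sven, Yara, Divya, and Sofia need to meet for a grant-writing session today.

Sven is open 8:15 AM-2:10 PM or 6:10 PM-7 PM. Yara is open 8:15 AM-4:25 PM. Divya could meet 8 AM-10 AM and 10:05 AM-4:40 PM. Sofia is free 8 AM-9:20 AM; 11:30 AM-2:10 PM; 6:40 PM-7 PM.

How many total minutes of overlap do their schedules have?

Sven ∩ Yara: 08:15-14:10.
Sven ∩ Yara ∩ Divya: 08:15-10:00, 10:05-14:10.
Sven ∩ Yara ∩ Divya ∩ Sofia: 08:15-09:20, 11:30-14:10.
Those are the intersection windows.
Summing the common windows: 65 + 160 = 225 minutes.

225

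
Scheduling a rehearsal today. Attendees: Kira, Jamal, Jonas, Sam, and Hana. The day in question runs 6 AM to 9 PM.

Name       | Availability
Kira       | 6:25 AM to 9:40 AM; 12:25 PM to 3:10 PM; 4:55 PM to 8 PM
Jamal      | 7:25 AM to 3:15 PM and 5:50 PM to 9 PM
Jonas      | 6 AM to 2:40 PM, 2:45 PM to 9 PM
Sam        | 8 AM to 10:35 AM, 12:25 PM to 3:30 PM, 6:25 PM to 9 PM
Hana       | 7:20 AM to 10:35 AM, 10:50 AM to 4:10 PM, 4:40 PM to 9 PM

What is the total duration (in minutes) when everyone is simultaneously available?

355

Kira ∩ Jamal: 07:25-09:40, 12:25-15:10, 17:50-20:00.
Kira ∩ Jamal ∩ Jonas: 07:25-09:40, 12:25-14:40, 14:45-15:10, 17:50-20:00.
Kira ∩ Jamal ∩ Jonas ∩ Sam: 08:00-09:40, 12:25-14:40, 14:45-15:10, 18:25-20:00.
Kira ∩ Jamal ∩ Jonas ∩ Sam ∩ Hana: 08:00-09:40, 12:25-14:40, 14:45-15:10, 18:25-20:00.
Summing the common windows: 100 + 135 + 25 + 95 = 355 minutes.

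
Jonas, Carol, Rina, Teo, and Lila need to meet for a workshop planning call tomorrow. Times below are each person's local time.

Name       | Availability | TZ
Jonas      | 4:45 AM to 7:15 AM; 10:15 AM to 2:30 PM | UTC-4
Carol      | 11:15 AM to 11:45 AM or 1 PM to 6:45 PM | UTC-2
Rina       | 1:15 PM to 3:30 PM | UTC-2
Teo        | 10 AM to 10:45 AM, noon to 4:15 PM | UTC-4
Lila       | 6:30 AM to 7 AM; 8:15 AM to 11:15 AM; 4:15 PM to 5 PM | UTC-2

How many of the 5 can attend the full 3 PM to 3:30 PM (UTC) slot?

Jonas in UTC: 08:45-11:15, 14:15-18:30 (add 4h to convert from UTC-4).
Carol in UTC: 13:15-13:45, 15:00-20:45 (add 2h to convert from UTC-2).
Rina in UTC: 15:15-17:30 (add 2h to convert from UTC-2).
Teo in UTC: 14:00-14:45, 16:00-20:15 (add 4h to convert from UTC-4).
Lila in UTC: 08:30-09:00, 10:15-13:15, 18:15-19:00 (add 2h to convert from UTC-2).
Jonas and Carol can make the full 15:00-15:30 slot — that's 2.

2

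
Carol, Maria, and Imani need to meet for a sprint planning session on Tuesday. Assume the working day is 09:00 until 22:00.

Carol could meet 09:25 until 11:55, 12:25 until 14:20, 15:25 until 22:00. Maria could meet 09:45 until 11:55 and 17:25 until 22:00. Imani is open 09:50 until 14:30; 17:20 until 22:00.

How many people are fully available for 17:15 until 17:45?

1

Carol can make the full 17:15-17:45 slot — that's 1.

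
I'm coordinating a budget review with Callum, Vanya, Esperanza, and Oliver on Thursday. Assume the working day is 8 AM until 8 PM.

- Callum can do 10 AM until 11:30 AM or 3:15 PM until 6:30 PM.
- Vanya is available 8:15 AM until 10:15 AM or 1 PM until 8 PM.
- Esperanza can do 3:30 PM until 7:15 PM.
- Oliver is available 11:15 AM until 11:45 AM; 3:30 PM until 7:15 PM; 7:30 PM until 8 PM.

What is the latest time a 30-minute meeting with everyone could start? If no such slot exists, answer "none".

18:00

Callum ∩ Vanya: 10:00-10:15, 15:15-18:30.
Callum ∩ Vanya ∩ Esperanza: 15:30-18:30.
Callum ∩ Vanya ∩ Esperanza ∩ Oliver: 15:30-18:30.
The last common window of at least 30 minutes is 15:30-18:30; a 30-minute meeting can start as late as 18:00 and still end by 18:30.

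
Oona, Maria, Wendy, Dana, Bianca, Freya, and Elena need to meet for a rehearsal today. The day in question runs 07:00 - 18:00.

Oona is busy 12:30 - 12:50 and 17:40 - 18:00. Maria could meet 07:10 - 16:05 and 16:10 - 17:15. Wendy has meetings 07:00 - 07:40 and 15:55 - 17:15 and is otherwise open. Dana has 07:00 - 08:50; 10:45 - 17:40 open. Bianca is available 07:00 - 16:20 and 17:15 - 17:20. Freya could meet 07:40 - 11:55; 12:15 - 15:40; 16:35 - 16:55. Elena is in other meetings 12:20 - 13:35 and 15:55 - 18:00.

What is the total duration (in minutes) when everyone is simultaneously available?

Oona free: 07:00-12:30, 12:50-17:40 (invert busy blocks within the working day).
Maria free: 07:10-16:05, 16:10-17:15.
Wendy free: 07:40-15:55, 17:15-18:00 (invert busy blocks within the working day).
Dana free: 07:00-08:50, 10:45-17:40.
Bianca free: 07:00-16:20, 17:15-17:20.
Freya free: 07:40-11:55, 12:15-15:40, 16:35-16:55.
Elena free: 07:00-12:20, 13:35-15:55 (invert busy blocks within the working day).
Oona ∩ Maria: 07:10-12:30, 12:50-16:05, 16:10-17:15.
Oona ∩ Maria ∩ Wendy: 07:40-12:30, 12:50-15:55.
Oona ∩ Maria ∩ Wendy ∩ Dana: 07:40-08:50, 10:45-12:30, 12:50-15:55.
Oona ∩ Maria ∩ Wendy ∩ Dana ∩ Bianca: 07:40-08:50, 10:45-12:30, 12:50-15:55.
Oona ∩ Maria ∩ Wendy ∩ Dana ∩ Bianca ∩ Freya: 07:40-08:50, 10:45-11:55, 12:15-12:30, 12:50-15:40.
Oona ∩ Maria ∩ Wendy ∩ Dana ∩ Bianca ∩ Freya ∩ Elena: 07:40-08:50, 10:45-11:55, 12:15-12:20, 13:35-15:40.
Summing the common windows: 70 + 70 + 5 + 125 = 270 minutes.

270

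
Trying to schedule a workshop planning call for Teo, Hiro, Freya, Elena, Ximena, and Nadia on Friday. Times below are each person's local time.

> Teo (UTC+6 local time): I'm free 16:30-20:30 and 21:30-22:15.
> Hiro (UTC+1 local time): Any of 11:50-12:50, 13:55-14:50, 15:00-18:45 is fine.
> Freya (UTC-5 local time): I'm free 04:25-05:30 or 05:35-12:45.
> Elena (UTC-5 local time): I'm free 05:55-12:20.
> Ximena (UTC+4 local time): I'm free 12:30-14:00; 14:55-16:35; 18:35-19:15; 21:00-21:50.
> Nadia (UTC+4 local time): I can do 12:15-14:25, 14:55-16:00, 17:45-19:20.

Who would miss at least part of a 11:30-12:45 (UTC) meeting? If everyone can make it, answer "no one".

Teo in UTC: 10:30-14:30, 15:30-16:15 (subtract 6h to convert from UTC+6).
Hiro in UTC: 10:50-11:50, 12:55-13:50, 14:00-17:45 (subtract 1h to convert from UTC+1).
Freya in UTC: 09:25-10:30, 10:35-17:45 (add 5h to convert from UTC-5).
Elena in UTC: 10:55-17:20 (add 5h to convert from UTC-5).
Ximena in UTC: 08:30-10:00, 10:55-12:35, 14:35-15:15, 17:00-17:50 (subtract 4h to convert from UTC+4).
Nadia in UTC: 08:15-10:25, 10:55-12:00, 13:45-15:20 (subtract 4h to convert from UTC+4).
Teo: free for 11:30-12:45. Hiro: not fully free for 11:30-12:45. Freya: free for 11:30-12:45. Elena: free for 11:30-12:45. Ximena: not fully free for 11:30-12:45. Nadia: not fully free for 11:30-12:45.

Hiro, Nadia, Ximena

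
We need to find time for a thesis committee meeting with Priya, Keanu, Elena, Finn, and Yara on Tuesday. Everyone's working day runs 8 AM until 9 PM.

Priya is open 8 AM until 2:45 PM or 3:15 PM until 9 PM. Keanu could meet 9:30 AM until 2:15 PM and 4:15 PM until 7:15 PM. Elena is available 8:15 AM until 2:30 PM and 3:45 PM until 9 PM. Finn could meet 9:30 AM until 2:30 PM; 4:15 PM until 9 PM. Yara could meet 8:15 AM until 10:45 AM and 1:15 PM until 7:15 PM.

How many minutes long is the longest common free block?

Priya ∩ Keanu: 09:30-14:15, 16:15-19:15.
Priya ∩ Keanu ∩ Elena: 09:30-14:15, 16:15-19:15.
Priya ∩ Keanu ∩ Elena ∩ Finn: 09:30-14:15, 16:15-19:15.
Priya ∩ Keanu ∩ Elena ∩ Finn ∩ Yara: 09:30-10:45, 13:15-14:15, 16:15-19:15.
Those are the intersection windows.
The longest is 16:15-19:15 at 180 minutes.

180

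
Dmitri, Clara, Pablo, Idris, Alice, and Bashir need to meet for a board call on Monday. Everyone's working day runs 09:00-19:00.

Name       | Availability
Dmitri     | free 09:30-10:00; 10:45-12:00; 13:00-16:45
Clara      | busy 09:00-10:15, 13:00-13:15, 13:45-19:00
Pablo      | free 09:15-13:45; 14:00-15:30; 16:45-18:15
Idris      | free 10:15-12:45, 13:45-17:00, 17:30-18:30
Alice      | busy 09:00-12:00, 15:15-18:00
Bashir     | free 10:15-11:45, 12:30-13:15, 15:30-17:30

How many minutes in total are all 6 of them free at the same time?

0

Dmitri free: 09:30-10:00, 10:45-12:00, 13:00-16:45.
Clara free: 10:15-13:00, 13:15-13:45 (invert busy blocks within the working day).
Pablo free: 09:15-13:45, 14:00-15:30, 16:45-18:15.
Idris free: 10:15-12:45, 13:45-17:00, 17:30-18:30.
Alice free: 12:00-15:15, 18:00-19:00 (invert busy blocks within the working day).
Bashir free: 10:15-11:45, 12:30-13:15, 15:30-17:30.
Dmitri ∩ Clara: 10:45-12:00, 13:15-13:45.
Dmitri ∩ Clara ∩ Pablo: 10:45-12:00, 13:15-13:45.
Dmitri ∩ Clara ∩ Pablo ∩ Idris: 10:45-12:00.
Dmitri ∩ Clara ∩ Pablo ∩ Idris ∩ Alice: ∅.
Dmitri ∩ Clara ∩ Pablo ∩ Idris ∩ Alice ∩ Bashir: ∅.
There is no time when everyone is free.
There is no common window, so the total is 0 minutes.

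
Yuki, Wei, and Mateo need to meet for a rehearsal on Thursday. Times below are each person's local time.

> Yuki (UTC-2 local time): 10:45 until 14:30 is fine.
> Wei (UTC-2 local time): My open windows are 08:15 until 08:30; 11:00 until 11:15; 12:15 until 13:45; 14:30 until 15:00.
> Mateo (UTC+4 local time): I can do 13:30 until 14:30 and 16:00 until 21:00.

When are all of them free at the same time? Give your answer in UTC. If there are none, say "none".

Yuki in UTC: 12:45-16:30 (add 2h to convert from UTC-2).
Wei in UTC: 10:15-10:30, 13:00-13:15, 14:15-15:45, 16:30-17:00 (add 2h to convert from UTC-2).
Mateo in UTC: 09:30-10:30, 12:00-17:00 (subtract 4h to convert from UTC+4).
Yuki ∩ Wei: 13:00-13:15, 14:15-15:45.
Yuki ∩ Wei ∩ Mateo: 13:00-13:15, 14:15-15:45.
So the common availability across everyone is 13:00-13:15, 14:15-15:45.

13:00-13:15, 14:15-15:45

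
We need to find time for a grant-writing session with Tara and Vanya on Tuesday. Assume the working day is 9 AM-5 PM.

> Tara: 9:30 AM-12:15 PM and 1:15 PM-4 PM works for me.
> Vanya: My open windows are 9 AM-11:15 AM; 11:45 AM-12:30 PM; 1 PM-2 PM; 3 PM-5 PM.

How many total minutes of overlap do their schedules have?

240

Tara ∩ Vanya: 09:30-11:15, 11:45-12:15, 13:15-14:00, 15:00-16:00.
Summing the common windows: 105 + 30 + 45 + 60 = 240 minutes.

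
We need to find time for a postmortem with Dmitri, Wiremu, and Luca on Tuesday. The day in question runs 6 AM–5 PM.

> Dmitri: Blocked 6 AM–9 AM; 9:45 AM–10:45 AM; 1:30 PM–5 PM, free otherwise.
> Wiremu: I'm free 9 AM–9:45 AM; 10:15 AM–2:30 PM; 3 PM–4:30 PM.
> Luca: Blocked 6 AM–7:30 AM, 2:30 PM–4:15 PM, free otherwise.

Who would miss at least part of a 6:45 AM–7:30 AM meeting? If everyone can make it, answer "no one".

Dmitri free: 09:00-09:45, 10:45-13:30 (invert busy blocks within the working day).
Wiremu free: 09:00-09:45, 10:15-14:30, 15:00-16:30.
Luca free: 07:30-14:30, 16:15-17:00 (invert busy blocks within the working day).
Dmitri: not fully free for 06:45-07:30. Wiremu: not fully free for 06:45-07:30. Luca: not fully free for 06:45-07:30.

Dmitri, Luca, Wiremu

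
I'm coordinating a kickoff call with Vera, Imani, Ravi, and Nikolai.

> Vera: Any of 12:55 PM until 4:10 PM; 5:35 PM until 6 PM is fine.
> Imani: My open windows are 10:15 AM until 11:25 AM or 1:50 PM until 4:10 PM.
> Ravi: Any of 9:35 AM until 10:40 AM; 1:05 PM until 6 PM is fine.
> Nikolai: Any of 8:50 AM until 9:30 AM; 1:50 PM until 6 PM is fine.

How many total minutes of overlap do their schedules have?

Vera ∩ Imani: 13:50-16:10.
Vera ∩ Imani ∩ Ravi: 13:50-16:10.
Vera ∩ Imani ∩ Ravi ∩ Nikolai: 13:50-16:10.
That's a single block of 140 minutes.

140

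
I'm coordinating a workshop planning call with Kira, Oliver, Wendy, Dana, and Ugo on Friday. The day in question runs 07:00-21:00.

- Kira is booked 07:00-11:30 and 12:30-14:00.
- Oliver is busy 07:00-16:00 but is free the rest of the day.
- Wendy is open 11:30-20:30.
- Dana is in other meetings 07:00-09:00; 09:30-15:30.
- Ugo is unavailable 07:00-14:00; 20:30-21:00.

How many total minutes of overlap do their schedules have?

Kira free: 11:30-12:30, 14:00-21:00 (invert busy blocks within the working day).
Oliver free: 16:00-21:00 (invert busy blocks within the working day).
Wendy free: 11:30-20:30.
Dana free: 09:00-09:30, 15:30-21:00 (invert busy blocks within the working day).
Ugo free: 14:00-20:30 (invert busy blocks within the working day).
Kira ∩ Oliver: 16:00-21:00.
Kira ∩ Oliver ∩ Wendy: 16:00-20:30.
Kira ∩ Oliver ∩ Wendy ∩ Dana: 16:00-20:30.
Kira ∩ Oliver ∩ Wendy ∩ Dana ∩ Ugo: 16:00-20:30.
That's a single block of 270 minutes.

270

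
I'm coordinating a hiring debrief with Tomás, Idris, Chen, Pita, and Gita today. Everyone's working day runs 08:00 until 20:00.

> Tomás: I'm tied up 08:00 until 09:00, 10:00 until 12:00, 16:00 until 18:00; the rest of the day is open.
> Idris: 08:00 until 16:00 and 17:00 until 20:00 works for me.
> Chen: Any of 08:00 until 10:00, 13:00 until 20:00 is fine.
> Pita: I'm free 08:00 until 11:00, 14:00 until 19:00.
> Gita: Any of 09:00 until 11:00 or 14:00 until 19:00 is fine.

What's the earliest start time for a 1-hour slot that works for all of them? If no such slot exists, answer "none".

09:00

Tomás free: 09:00-10:00, 12:00-16:00, 18:00-20:00 (invert busy blocks within the working day).
Idris free: 08:00-16:00, 17:00-20:00.
Chen free: 08:00-10:00, 13:00-20:00.
Pita free: 08:00-11:00, 14:00-19:00.
Gita free: 09:00-11:00, 14:00-19:00.
Tomás ∩ Idris: 09:00-10:00, 12:00-16:00, 18:00-20:00.
Tomás ∩ Idris ∩ Chen: 09:00-10:00, 13:00-16:00, 18:00-20:00.
Tomás ∩ Idris ∩ Chen ∩ Pita: 09:00-10:00, 14:00-16:00, 18:00-19:00.
Tomás ∩ Idris ∩ Chen ∩ Pita ∩ Gita: 09:00-10:00, 14:00-16:00, 18:00-19:00.
The first common window of at least 60 minutes is 09:00-10:00, so the earliest start is 09:00.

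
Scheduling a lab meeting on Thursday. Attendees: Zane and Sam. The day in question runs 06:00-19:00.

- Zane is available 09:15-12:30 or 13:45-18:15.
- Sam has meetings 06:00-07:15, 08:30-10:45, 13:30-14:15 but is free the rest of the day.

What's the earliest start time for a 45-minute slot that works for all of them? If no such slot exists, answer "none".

10:45

Zane free: 09:15-12:30, 13:45-18:15.
Sam free: 07:15-08:30, 10:45-13:30, 14:15-19:00 (invert busy blocks within the working day).
Zane ∩ Sam: 10:45-12:30, 14:15-18:15.
The first common window of at least 45 minutes is 10:45-12:30, so the earliest start is 10:45.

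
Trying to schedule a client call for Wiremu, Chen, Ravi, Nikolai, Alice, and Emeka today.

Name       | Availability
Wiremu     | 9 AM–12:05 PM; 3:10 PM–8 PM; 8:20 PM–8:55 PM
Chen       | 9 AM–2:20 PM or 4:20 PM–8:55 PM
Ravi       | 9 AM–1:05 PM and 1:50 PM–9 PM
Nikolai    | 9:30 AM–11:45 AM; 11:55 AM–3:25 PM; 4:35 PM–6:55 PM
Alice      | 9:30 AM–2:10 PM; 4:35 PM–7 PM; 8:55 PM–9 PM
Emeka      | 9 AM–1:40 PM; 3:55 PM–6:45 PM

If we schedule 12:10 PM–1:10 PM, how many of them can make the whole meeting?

4

Chen, Nikolai, Alice, and Emeka can make the full 12:10-13:10 slot — that's 4.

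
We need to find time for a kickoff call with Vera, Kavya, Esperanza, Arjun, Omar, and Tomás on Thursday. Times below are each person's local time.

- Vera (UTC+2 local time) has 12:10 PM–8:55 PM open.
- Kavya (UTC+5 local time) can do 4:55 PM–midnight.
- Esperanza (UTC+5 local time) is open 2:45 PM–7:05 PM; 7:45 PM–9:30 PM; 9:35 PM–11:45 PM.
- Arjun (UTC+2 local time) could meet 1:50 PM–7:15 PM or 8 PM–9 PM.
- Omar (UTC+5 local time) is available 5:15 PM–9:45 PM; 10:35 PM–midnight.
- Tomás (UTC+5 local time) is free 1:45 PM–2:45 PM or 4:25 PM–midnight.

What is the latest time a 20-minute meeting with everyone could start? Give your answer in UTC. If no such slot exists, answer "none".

18:25

Vera in UTC: 10:10-18:55 (subtract 2h to convert from UTC+2).
Kavya in UTC: 11:55-19:00 (subtract 5h to convert from UTC+5).
Esperanza in UTC: 09:45-14:05, 14:45-16:30, 16:35-18:45 (subtract 5h to convert from UTC+5).
Arjun in UTC: 11:50-17:15, 18:00-19:00 (subtract 2h to convert from UTC+2).
Omar in UTC: 12:15-16:45, 17:35-19:00 (subtract 5h to convert from UTC+5).
Tomás in UTC: 08:45-09:45, 11:25-19:00 (subtract 5h to convert from UTC+5).
Vera ∩ Kavya: 11:55-18:55.
Vera ∩ Kavya ∩ Esperanza: 11:55-14:05, 14:45-16:30, 16:35-18:45.
Vera ∩ Kavya ∩ Esperanza ∩ Arjun: 11:55-14:05, 14:45-16:30, 16:35-17:15, 18:00-18:45.
Vera ∩ Kavya ∩ Esperanza ∩ Arjun ∩ Omar: 12:15-14:05, 14:45-16:30, 16:35-16:45, 18:00-18:45.
Vera ∩ Kavya ∩ Esperanza ∩ Arjun ∩ Omar ∩ Tomás: 12:15-14:05, 14:45-16:30, 16:35-16:45, 18:00-18:45.
The last common window of at least 20 minutes is 18:00-18:45; a 20-minute meeting can start as late as 18:25 and still end by 18:45.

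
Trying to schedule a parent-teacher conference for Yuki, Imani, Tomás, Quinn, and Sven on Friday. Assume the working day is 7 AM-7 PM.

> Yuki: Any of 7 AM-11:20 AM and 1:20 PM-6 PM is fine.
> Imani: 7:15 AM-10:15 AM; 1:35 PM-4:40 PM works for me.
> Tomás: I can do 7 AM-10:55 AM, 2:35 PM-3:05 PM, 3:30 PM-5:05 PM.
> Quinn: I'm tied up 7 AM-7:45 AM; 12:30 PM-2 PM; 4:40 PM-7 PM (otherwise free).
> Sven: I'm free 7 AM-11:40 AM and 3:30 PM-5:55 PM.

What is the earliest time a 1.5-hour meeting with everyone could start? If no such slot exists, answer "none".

Yuki free: 07:00-11:20, 13:20-18:00.
Imani free: 07:15-10:15, 13:35-16:40.
Tomás free: 07:00-10:55, 14:35-15:05, 15:30-17:05.
Quinn free: 07:45-12:30, 14:00-16:40 (invert busy blocks within the working day).
Sven free: 07:00-11:40, 15:30-17:55.
Yuki ∩ Imani: 07:15-10:15, 13:35-16:40.
Yuki ∩ Imani ∩ Tomás: 07:15-10:15, 14:35-15:05, 15:30-16:40.
Yuki ∩ Imani ∩ Tomás ∩ Quinn: 07:45-10:15, 14:35-15:05, 15:30-16:40.
Yuki ∩ Imani ∩ Tomás ∩ Quinn ∩ Sven: 07:45-10:15, 15:30-16:40.
So the common availability across everyone is 07:45-10:15, 15:30-16:40.
The first common window of at least 90 minutes is 07:45-10:15, so the earliest start is 07:45.

07:45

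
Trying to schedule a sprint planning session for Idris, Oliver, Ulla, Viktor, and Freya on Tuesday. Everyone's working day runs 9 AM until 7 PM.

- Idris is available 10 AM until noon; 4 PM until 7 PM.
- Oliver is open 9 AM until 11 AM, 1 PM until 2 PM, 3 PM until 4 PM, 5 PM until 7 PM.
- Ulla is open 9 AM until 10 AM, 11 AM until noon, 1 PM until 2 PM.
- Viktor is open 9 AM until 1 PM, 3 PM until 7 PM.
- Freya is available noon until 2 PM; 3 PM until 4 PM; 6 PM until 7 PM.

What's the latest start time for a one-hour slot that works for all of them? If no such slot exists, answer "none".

Idris ∩ Oliver: 10:00-11:00, 17:00-19:00.
Idris ∩ Oliver ∩ Ulla: ∅.
Idris ∩ Oliver ∩ Ulla ∩ Viktor: ∅.
Idris ∩ Oliver ∩ Ulla ∩ Viktor ∩ Freya: ∅.
There is no time when everyone is free.
No common window is at least 60 minutes long.

none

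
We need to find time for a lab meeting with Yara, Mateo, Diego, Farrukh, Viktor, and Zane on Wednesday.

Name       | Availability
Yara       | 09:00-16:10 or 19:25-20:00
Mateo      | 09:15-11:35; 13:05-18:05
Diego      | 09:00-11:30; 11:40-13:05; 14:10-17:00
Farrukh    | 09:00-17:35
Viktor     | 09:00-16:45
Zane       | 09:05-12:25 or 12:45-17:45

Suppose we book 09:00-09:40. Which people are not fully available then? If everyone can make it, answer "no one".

Mateo, Zane

Yara: free for 09:00-09:40. Mateo: not fully free for 09:00-09:40. Diego: free for 09:00-09:40. Farrukh: free for 09:00-09:40. Viktor: free for 09:00-09:40. Zane: not fully free for 09:00-09:40.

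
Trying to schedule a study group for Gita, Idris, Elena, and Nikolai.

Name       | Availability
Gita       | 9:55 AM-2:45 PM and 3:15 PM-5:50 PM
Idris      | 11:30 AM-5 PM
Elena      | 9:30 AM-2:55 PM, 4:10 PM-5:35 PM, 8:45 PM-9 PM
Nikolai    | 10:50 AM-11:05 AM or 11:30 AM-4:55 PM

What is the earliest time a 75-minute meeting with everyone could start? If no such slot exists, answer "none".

11:30

Gita ∩ Idris: 11:30-14:45, 15:15-17:00.
Gita ∩ Idris ∩ Elena: 11:30-14:45, 16:10-17:00.
Gita ∩ Idris ∩ Elena ∩ Nikolai: 11:30-14:45, 16:10-16:55.
The first common window of at least 75 minutes is 11:30-14:45, so the earliest start is 11:30.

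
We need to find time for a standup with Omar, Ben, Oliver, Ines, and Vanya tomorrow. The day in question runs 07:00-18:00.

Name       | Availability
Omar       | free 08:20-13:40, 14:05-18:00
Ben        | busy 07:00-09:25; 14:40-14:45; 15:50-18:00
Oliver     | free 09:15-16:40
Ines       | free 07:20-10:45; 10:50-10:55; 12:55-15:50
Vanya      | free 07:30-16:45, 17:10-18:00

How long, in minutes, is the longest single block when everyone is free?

Omar free: 08:20-13:40, 14:05-18:00.
Ben free: 09:25-14:40, 14:45-15:50 (invert busy blocks within the working day).
Oliver free: 09:15-16:40.
Ines free: 07:20-10:45, 10:50-10:55, 12:55-15:50.
Vanya free: 07:30-16:45, 17:10-18:00.
Omar ∩ Ben: 09:25-13:40, 14:05-14:40, 14:45-15:50.
Omar ∩ Ben ∩ Oliver: 09:25-13:40, 14:05-14:40, 14:45-15:50.
Omar ∩ Ben ∩ Oliver ∩ Ines: 09:25-10:45, 10:50-10:55, 12:55-13:40, 14:05-14:40, 14:45-15:50.
Omar ∩ Ben ∩ Oliver ∩ Ines ∩ Vanya: 09:25-10:45, 10:50-10:55, 12:55-13:40, 14:05-14:40, 14:45-15:50.
The longest is 09:25-10:45 at 80 minutes.

80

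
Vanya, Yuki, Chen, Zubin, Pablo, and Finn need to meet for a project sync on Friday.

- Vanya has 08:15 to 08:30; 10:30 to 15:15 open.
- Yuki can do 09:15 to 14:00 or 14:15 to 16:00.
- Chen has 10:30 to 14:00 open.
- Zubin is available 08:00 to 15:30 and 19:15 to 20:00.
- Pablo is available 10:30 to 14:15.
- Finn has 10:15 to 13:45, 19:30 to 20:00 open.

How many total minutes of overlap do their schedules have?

Vanya ∩ Yuki: 10:30-14:00, 14:15-15:15.
Vanya ∩ Yuki ∩ Chen: 10:30-14:00.
Vanya ∩ Yuki ∩ Chen ∩ Zubin: 10:30-14:00.
Vanya ∩ Yuki ∩ Chen ∩ Zubin ∩ Pablo: 10:30-14:00.
Vanya ∩ Yuki ∩ Chen ∩ Zubin ∩ Pablo ∩ Finn: 10:30-13:45.
That's a single block of 195 minutes.

195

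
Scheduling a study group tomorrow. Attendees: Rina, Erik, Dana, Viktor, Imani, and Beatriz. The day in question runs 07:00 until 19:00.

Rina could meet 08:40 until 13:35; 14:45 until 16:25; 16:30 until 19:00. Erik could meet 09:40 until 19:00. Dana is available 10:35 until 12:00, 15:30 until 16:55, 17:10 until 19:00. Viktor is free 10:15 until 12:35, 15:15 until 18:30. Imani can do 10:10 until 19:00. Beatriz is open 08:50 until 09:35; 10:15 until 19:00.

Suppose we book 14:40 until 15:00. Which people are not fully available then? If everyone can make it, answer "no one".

Rina: not fully free for 14:40-15:00. Erik: free for 14:40-15:00. Dana: not fully free for 14:40-15:00. Viktor: not fully free for 14:40-15:00. Imani: free for 14:40-15:00. Beatriz: free for 14:40-15:00.

Dana, Rina, Viktor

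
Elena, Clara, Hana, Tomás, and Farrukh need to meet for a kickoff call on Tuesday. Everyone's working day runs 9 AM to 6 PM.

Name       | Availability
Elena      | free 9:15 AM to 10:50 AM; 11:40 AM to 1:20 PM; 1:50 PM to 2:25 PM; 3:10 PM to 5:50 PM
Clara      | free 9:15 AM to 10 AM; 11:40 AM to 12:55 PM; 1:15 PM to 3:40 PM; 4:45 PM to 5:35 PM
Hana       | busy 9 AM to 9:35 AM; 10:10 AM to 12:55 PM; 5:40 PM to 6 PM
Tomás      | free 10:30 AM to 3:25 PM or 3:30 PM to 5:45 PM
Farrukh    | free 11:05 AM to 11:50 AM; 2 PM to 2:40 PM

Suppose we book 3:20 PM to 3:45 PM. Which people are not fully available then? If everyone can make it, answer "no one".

Elena free: 09:15-10:50, 11:40-13:20, 13:50-14:25, 15:10-17:50.
Clara free: 09:15-10:00, 11:40-12:55, 13:15-15:40, 16:45-17:35.
Hana free: 09:35-10:10, 12:55-17:40 (invert busy blocks within the working day).
Tomás free: 10:30-15:25, 15:30-17:45.
Farrukh free: 11:05-11:50, 14:00-14:40.
Elena: free for 15:20-15:45. Clara: not fully free for 15:20-15:45. Hana: free for 15:20-15:45. Tomás: not fully free for 15:20-15:45. Farrukh: not fully free for 15:20-15:45.

Clara, Farrukh, Tomás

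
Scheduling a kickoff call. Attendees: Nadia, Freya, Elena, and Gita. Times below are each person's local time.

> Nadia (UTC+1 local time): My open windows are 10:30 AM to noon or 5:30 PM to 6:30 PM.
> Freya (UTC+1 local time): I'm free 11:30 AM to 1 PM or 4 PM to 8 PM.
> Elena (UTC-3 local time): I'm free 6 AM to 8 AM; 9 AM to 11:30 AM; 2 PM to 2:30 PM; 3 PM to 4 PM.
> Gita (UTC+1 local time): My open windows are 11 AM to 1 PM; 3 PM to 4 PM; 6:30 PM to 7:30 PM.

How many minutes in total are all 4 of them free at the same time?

30

Nadia in UTC: 09:30-11:00, 16:30-17:30 (subtract 1h to convert from UTC+1).
Freya in UTC: 10:30-12:00, 15:00-19:00 (subtract 1h to convert from UTC+1).
Elena in UTC: 09:00-11:00, 12:00-14:30, 17:00-17:30, 18:00-19:00 (add 3h to convert from UTC-3).
Gita in UTC: 10:00-12:00, 14:00-15:00, 17:30-18:30 (subtract 1h to convert from UTC+1).
Nadia ∩ Freya: 10:30-11:00, 16:30-17:30.
Nadia ∩ Freya ∩ Elena: 10:30-11:00, 17:00-17:30.
Nadia ∩ Freya ∩ Elena ∩ Gita: 10:30-11:00.
That's a single block of 30 minutes.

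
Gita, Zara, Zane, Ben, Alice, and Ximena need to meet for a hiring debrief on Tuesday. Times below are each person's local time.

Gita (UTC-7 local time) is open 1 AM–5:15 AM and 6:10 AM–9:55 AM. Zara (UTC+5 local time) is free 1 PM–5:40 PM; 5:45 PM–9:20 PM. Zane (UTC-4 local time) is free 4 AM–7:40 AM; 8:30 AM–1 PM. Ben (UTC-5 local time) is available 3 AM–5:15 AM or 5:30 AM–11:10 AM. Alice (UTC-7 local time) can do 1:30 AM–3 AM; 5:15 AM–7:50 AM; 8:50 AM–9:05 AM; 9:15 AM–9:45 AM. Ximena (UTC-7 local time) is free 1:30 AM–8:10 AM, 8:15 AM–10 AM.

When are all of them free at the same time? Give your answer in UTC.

Gita in UTC: 08:00-12:15, 13:10-16:55 (add 7h to convert from UTC-7).
Zara in UTC: 08:00-12:40, 12:45-16:20 (subtract 5h to convert from UTC+5).
Zane in UTC: 08:00-11:40, 12:30-17:00 (add 4h to convert from UTC-4).
Ben in UTC: 08:00-10:15, 10:30-16:10 (add 5h to convert from UTC-5).
Alice in UTC: 08:30-10:00, 12:15-14:50, 15:50-16:05, 16:15-16:45 (add 7h to convert from UTC-7).
Ximena in UTC: 08:30-15:10, 15:15-17:00 (add 7h to convert from UTC-7).
Gita ∩ Zara: 08:00-12:15, 13:10-16:20.
Gita ∩ Zara ∩ Zane: 08:00-11:40, 13:10-16:20.
Gita ∩ Zara ∩ Zane ∩ Ben: 08:00-10:15, 10:30-11:40, 13:10-16:10.
Gita ∩ Zara ∩ Zane ∩ Ben ∩ Alice: 08:30-10:00, 13:10-14:50, 15:50-16:05.
Gita ∩ Zara ∩ Zane ∩ Ben ∩ Alice ∩ Ximena: 08:30-10:00, 13:10-14:50, 15:50-16:05.

08:30-10:00, 13:10-14:50, 15:50-16:05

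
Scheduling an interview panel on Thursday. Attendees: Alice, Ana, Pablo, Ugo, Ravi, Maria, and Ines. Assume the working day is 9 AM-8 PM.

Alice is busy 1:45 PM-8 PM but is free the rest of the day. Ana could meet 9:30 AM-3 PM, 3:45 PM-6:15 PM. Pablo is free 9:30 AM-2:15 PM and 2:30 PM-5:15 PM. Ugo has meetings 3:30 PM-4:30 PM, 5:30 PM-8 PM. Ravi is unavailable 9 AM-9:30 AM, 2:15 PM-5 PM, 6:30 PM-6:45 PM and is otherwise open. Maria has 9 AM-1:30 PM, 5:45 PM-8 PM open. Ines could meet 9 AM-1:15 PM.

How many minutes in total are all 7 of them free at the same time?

Alice free: 09:00-13:45 (invert busy blocks within the working day).
Ana free: 09:30-15:00, 15:45-18:15.
Pablo free: 09:30-14:15, 14:30-17:15.
Ugo free: 09:00-15:30, 16:30-17:30 (invert busy blocks within the working day).
Ravi free: 09:30-14:15, 17:00-18:30, 18:45-20:00 (invert busy blocks within the working day).
Maria free: 09:00-13:30, 17:45-20:00.
Ines free: 09:00-13:15.
Alice ∩ Ana: 09:30-13:45.
Alice ∩ Ana ∩ Pablo: 09:30-13:45.
Alice ∩ Ana ∩ Pablo ∩ Ugo: 09:30-13:45.
Alice ∩ Ana ∩ Pablo ∩ Ugo ∩ Ravi: 09:30-13:45.
Alice ∩ Ana ∩ Pablo ∩ Ugo ∩ Ravi ∩ Maria: 09:30-13:30.
Alice ∩ Ana ∩ Pablo ∩ Ugo ∩ Ravi ∩ Maria ∩ Ines: 09:30-13:15.
That's a single block of 225 minutes.

225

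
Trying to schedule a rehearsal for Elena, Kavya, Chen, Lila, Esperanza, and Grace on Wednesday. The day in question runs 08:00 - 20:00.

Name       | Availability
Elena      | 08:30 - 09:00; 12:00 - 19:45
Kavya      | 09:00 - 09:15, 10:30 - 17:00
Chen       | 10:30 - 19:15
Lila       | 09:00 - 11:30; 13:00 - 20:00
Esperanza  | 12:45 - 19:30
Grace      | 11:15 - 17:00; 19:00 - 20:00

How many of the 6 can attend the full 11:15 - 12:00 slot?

3

Kavya, Chen, and Grace can make the full 11:15-12:00 slot — that's 3.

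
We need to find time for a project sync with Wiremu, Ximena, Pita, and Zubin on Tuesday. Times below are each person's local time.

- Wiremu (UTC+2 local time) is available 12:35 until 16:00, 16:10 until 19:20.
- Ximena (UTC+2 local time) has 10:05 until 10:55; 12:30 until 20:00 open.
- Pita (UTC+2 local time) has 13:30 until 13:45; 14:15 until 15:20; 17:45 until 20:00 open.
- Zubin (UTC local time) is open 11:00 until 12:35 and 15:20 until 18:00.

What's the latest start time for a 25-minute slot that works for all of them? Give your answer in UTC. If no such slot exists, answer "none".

16:55

Wiremu in UTC: 10:35-14:00, 14:10-17:20 (subtract 2h to convert from UTC+2).
Ximena in UTC: 08:05-08:55, 10:30-18:00 (subtract 2h to convert from UTC+2).
Pita in UTC: 11:30-11:45, 12:15-13:20, 15:45-18:00 (subtract 2h to convert from UTC+2).
Zubin in UTC: 11:00-12:35, 15:20-18:00.
Wiremu ∩ Ximena: 10:35-14:00, 14:10-17:20.
Wiremu ∩ Ximena ∩ Pita: 11:30-11:45, 12:15-13:20, 15:45-17:20.
Wiremu ∩ Ximena ∩ Pita ∩ Zubin: 11:30-11:45, 12:15-12:35, 15:45-17:20.
The last common window of at least 25 minutes is 15:45-17:20; a 25-minute meeting can start as late as 16:55 and still end by 17:20.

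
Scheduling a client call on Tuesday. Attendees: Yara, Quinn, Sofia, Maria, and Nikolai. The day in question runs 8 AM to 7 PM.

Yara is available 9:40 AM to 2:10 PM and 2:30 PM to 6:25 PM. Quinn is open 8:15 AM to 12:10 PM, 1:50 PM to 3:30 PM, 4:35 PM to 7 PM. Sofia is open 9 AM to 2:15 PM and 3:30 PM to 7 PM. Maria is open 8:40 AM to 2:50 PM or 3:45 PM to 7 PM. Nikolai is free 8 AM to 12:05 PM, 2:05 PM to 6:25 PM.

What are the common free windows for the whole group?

Yara ∩ Quinn: 09:40-12:10, 13:50-14:10, 14:30-15:30, 16:35-18:25.
Yara ∩ Quinn ∩ Sofia: 09:40-12:10, 13:50-14:10, 16:35-18:25.
Yara ∩ Quinn ∩ Sofia ∩ Maria: 09:40-12:10, 13:50-14:10, 16:35-18:25.
Yara ∩ Quinn ∩ Sofia ∩ Maria ∩ Nikolai: 09:40-12:05, 14:05-14:10, 16:35-18:25.

09:40-12:05, 14:05-14:10, 16:35-18:25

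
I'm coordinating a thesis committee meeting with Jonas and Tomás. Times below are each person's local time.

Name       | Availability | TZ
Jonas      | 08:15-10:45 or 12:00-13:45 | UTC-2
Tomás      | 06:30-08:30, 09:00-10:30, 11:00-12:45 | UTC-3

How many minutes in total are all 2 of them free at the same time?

225

Jonas in UTC: 10:15-12:45, 14:00-15:45 (add 2h to convert from UTC-2).
Tomás in UTC: 09:30-11:30, 12:00-13:30, 14:00-15:45 (add 3h to convert from UTC-3).
Jonas ∩ Tomás: 10:15-11:30, 12:00-12:45, 14:00-15:45.
Summing the common windows: 75 + 45 + 105 = 225 minutes.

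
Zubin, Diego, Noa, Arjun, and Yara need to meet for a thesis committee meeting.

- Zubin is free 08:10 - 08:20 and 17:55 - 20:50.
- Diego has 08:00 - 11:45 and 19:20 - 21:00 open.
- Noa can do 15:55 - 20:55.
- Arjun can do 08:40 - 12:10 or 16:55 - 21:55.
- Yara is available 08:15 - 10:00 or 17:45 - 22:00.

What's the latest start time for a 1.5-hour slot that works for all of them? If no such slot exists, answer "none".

Zubin ∩ Diego: 08:10-08:20, 19:20-20:50.
Zubin ∩ Diego ∩ Noa: 19:20-20:50.
Zubin ∩ Diego ∩ Noa ∩ Arjun: 19:20-20:50.
Zubin ∩ Diego ∩ Noa ∩ Arjun ∩ Yara: 19:20-20:50.
The last common window of at least 90 minutes is 19:20-20:50; a 90-minute meeting can start as late as 19:20 and still end by 20:50.

19:20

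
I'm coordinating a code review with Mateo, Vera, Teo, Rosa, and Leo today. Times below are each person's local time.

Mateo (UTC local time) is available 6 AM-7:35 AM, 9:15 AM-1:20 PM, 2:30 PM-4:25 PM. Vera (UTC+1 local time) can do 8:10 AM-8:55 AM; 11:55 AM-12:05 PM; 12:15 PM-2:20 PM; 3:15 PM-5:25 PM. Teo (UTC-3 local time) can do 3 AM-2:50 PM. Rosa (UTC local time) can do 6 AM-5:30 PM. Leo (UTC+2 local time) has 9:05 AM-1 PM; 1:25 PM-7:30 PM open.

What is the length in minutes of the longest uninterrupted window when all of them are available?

Mateo in UTC: 06:00-07:35, 09:15-13:20, 14:30-16:25.
Vera in UTC: 07:10-07:55, 10:55-11:05, 11:15-13:20, 14:15-16:25 (subtract 1h to convert from UTC+1).
Teo in UTC: 06:00-17:50 (add 3h to convert from UTC-3).
Rosa in UTC: 06:00-17:30.
Leo in UTC: 07:05-11:00, 11:25-17:30 (subtract 2h to convert from UTC+2).
Mateo ∩ Vera: 07:10-07:35, 10:55-11:05, 11:15-13:20, 14:30-16:25.
Mateo ∩ Vera ∩ Teo: 07:10-07:35, 10:55-11:05, 11:15-13:20, 14:30-16:25.
Mateo ∩ Vera ∩ Teo ∩ Rosa: 07:10-07:35, 10:55-11:05, 11:15-13:20, 14:30-16:25.
Mateo ∩ Vera ∩ Teo ∩ Rosa ∩ Leo: 07:10-07:35, 10:55-11:00, 11:25-13:20, 14:30-16:25.
The longest is 11:25-13:20 at 115 minutes.

115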